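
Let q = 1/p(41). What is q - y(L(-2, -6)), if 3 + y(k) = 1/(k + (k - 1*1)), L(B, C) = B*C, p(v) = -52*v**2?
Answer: 5943993/2010476 ≈ 2.9565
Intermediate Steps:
q = -1/87412 (q = 1/(-52*41**2) = 1/(-52*1681) = 1/(-87412) = -1/87412 ≈ -1.1440e-5)
y(k) = -3 + 1/(-1 + 2*k) (y(k) = -3 + 1/(k + (k - 1*1)) = -3 + 1/(k + (k - 1)) = -3 + 1/(k + (-1 + k)) = -3 + 1/(-1 + 2*k))
q - y(L(-2, -6)) = -1/87412 - 2*(2 - (-6)*(-6))/(-1 + 2*(-2*(-6))) = -1/87412 - 2*(2 - 3*12)/(-1 + 2*12) = -1/87412 - 2*(2 - 36)/(-1 + 24) = -1/87412 - 2*(-34)/23 = -1/87412 - 1*(-68/23) = -1/87412 + 68/23 = 5943993/2010476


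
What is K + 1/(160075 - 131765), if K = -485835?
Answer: -13753988849/28310 ≈ -4.8584e+5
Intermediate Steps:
K + 1/(160075 - 131765) = -485835 + 1/(160075 - 131765) = -485835 + 1/28310 = -13753988849/28310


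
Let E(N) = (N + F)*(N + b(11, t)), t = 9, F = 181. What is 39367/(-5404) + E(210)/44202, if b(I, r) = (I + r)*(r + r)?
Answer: -89285109/39811268 ≈ -2.2427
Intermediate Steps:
b(I, r) = 2*r*(I + r) (b(I, r) = (I + r)*(2*r) = 2*r*(I + r))
E(N) = (181 + N)*(360 + N) (E(N) = (N + 181)*(N + 2*9*(11 + 9)) = (181 + N)*(N + 2*9*20) = (181 + N)*(N + 360) = (181 + N)*(360 + N))
39367/(-5404) + E(210)/44202 = 39367/(-5404) + (65160 + 210**2 + 541*210)/44202 = 39367*(-1/5404) + (65160 + 44100 + 113610)*(1/44202) = -39367/5404 + 222870*(1/44202) = -39367/5404 + 37145/7367 = -89285109/39811268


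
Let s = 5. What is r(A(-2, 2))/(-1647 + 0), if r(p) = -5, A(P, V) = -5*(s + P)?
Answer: 5/1647 ≈ 0.0030358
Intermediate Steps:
A(P, V) = -25 - 5*P (A(P, V) = -5*(5 + P) = -25 - 5*P)
r(A(-2, 2))/(-1647 + 0) = -5/(-1647 + 0) = -5/(-1647) = -1/1647*(-5) = 5/1647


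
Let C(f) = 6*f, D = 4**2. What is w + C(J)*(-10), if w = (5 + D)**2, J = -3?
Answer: 621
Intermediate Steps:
D = 16
w = 441 (w = (5 + 16)**2 = 21**2 = 441)
w + C(J)*(-10) = 441 + (6*(-3))*(-10) = 441 - 18*(-10) = 441 + 180 = 621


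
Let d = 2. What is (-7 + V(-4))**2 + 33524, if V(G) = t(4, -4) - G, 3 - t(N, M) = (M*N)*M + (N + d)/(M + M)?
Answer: 600393/16 ≈ 37525.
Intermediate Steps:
t(N, M) = 3 - N*M**2 - (2 + N)/(2*M) (t(N, M) = 3 - ((M*N)*M + (N + 2)/(M + M)) = 3 - (N*M**2 + (2 + N)/((2*M))) = 3 - (N*M**2 + (2 + N)*(1/(2*M))) = 3 - (N*M**2 + (2 + N)/(2*M)) = 3 + (-N*M**2 - (2 + N)/(2*M)) = 3 - N*M**2 - (2 + N)/(2*M))
V(G) = -241/4 - G (V(G) = (-1 + 3*(-4) - 1/2*4 - 1*4*(-4)**3)/(-4) - G = -(-1 - 12 - 2 - 1*4*(-64))/4 - G = -(-1 - 12 - 2 + 256)/4 - G = -1/4*241 - G = -241/4 - G)
(-7 + V(-4))**2 + 33524 = (-7 + (-241/4 - 1*(-4)))**2 + 33524 = (-7 + (-241/4 + 4))**2 + 33524 = (-7 - 225/4)**2 + 33524 = (-253/4)**2 + 33524 = 64009/16 + 33524 = 600393/16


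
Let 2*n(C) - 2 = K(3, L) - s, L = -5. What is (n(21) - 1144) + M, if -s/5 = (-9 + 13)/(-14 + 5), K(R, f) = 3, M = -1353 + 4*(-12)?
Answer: -45785/18 ≈ -2543.6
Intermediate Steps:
M = -1401 (M = -1353 - 48 = -1401)
s = 20/9 (s = -5*(-9 + 13)/(-14 + 5) = -20/(-9) = -20*(-1)/9 = -5*(-4/9) = 20/9 ≈ 2.2222)
n(C) = 25/18 (n(C) = 1 + (3 - 1*20/9)/2 = 1 + (3 - 20/9)/2 = 1 + (1/2)*(7/9) = 1 + 7/18 = 25/18)
(n(21) - 1144) + M = (25/18 - 1144) - 1401 = -20567/18 - 1401 = -45785/18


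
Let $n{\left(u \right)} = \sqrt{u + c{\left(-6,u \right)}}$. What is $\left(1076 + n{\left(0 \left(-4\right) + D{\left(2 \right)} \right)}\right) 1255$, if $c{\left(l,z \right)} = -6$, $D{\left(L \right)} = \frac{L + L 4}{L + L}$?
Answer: $1350380 + \frac{1255 i \sqrt{14}}{2} \approx 1.3504 \cdot 10^{6} + 2347.9 i$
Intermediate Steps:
$D{\left(L \right)} = \frac{5}{2}$ ($D{\left(L \right)} = \frac{L + 4 L}{2 L} = 5 L \frac{1}{2 L} = \frac{5}{2}$)
$n{\left(u \right)} = \sqrt{-6 + u}$ ($n{\left(u \right)} = \sqrt{u - 6} = \sqrt{-6 + u}$)
$\left(1076 + n{\left(0 \left(-4\right) + D{\left(2 \right)} \right)}\right) 1255 = \left(1076 + \sqrt{-6 + \left(0 \left(-4\right) + \frac{5}{2}\right)}\right) 1255 = \left(1076 + \sqrt{-6 + \left(0 + \frac{5}{2}\right)}\right) 1255 = \left(1076 + \sqrt{-6 + \frac{5}{2}}\right) 1255 = \left(1076 + \sqrt{- \frac{7}{2}}\right) 1255 = \left(1076 + \frac{i \sqrt{14}}{2}\right) 1255 = 1350380 + \frac{1255 i \sqrt{14}}{2}$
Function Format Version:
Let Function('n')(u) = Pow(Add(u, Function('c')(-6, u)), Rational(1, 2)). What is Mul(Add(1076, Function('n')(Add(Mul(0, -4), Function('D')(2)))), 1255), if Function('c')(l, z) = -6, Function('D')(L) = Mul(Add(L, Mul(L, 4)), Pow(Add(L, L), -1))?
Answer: Add(1350380, Mul(Rational(1255, 2), I, Pow(14, Rational(1, 2)))) ≈ Add(1.3504e+6, Mul(2347.9, I))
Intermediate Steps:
Function('D')(L) = Rational(5, 2) (Function('D')(L) = Mul(Add(L, Mul(4, L)), Pow(Mul(2, L), -1)) = Mul(Mul(5, L), Mul(Rational(1, 2), Pow(L, -1))) = Rational(5, 2))
Function('n')(u) = Pow(Add(-6, u), Rational(1, 2)) (Function('n')(u) = Pow(Add(u, -6), Rational(1, 2)) = Pow(Add(-6, u), Rational(1, 2)))
Mul(Add(1076, Function('n')(Add(Mul(0, -4), Function('D')(2)))), 1255) = Mul(Add(1076, Pow(Add(-6, Add(Mul(0, -4), Rational(5, 2))), Rational(1, 2))), 1255) = Mul(Add(1076, Pow(Add(-6, Add(0, Rational(5, 2))), Rational(1, 2))), 1255) = Mul(Add(1076, Pow(Add(-6, Rational(5, 2)), Rational(1, 2))), 1255) = Mul(Add(1076, Pow(Rational(-7, 2), Rational(1, 2))), 1255) = Mul(Add(1076, Mul(Rational(1, 2), I, Pow(14, Rational(1, 2)))), 1255) = Add(1350380, Mul(Rational(1255, 2), I, Pow(14, Rational(1, 2))))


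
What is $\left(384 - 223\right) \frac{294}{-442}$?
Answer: $- \frac{23667}{221} \approx -107.09$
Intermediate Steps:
$\left(384 - 223\right) \frac{294}{-442} = 161 \cdot 294 \left(- \frac{1}{442}\right) = 161 \left(- \frac{147}{221}\right) = - \frac{23667}{221}$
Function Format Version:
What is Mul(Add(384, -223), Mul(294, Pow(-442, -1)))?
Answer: Rational(-23667, 221) ≈ -107.09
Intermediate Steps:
Mul(Add(384, -223), Mul(294, Pow(-442, -1))) = Mul(161, Mul(294, Rational(-1, 442))) = Mul(161, Rational(-147, 221)) = Rational(-23667, 221)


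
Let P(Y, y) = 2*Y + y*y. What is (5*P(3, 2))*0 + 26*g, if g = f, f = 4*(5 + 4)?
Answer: 936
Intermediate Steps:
P(Y, y) = y² + 2*Y (P(Y, y) = 2*Y + y² = y² + 2*Y)
f = 36 (f = 4*9 = 36)
g = 36
(5*P(3, 2))*0 + 26*g = (5*(2² + 2*3))*0 + 26*36 = (5*(4 + 6))*0 + 936 = (5*10)*0 + 936 = 50*0 + 936 = 0 + 936 = 936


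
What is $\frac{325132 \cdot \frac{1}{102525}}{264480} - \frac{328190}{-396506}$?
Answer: $\frac{1112408407133599}{1343947769109000} \approx 0.82772$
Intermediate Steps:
$\frac{325132 \cdot \frac{1}{102525}}{264480} - \frac{328190}{-396506} = 325132 \cdot \frac{1}{102525} \cdot \frac{1}{264480} - - \frac{164095}{198253} = \frac{325132}{102525} \cdot \frac{1}{264480} + \frac{164095}{198253} = \frac{81283}{6778953000} + \frac{164095}{198253} = \frac{1112408407133599}{1343947769109000}$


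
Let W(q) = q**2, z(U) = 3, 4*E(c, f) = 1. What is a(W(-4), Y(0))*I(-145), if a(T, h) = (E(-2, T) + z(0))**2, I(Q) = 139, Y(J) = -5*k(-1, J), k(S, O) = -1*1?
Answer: 23491/16 ≈ 1468.2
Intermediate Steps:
k(S, O) = -1
E(c, f) = 1/4 (E(c, f) = (1/4)*1 = 1/4)
Y(J) = 5 (Y(J) = -5*(-1) = 5)
a(T, h) = 169/16 (a(T, h) = (1/4 + 3)**2 = (13/4)**2 = 169/16)
a(W(-4), Y(0))*I(-145) = (169/16)*139 = 23491/16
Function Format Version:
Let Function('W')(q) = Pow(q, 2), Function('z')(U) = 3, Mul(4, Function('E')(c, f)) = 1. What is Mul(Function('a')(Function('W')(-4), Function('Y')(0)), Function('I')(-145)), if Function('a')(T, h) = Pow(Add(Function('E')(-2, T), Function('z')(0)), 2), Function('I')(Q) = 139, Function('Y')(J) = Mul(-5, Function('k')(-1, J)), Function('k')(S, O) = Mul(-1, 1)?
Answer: Rational(23491, 16) ≈ 1468.2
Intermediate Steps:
Function('k')(S, O) = -1
Function('E')(c, f) = Rational(1, 4) (Function('E')(c, f) = Mul(Rational(1, 4), 1) = Rational(1, 4))
Function('Y')(J) = 5 (Function('Y')(J) = Mul(-5, -1) = 5)
Function('a')(T, h) = Rational(169, 16) (Function('a')(T, h) = Pow(Add(Rational(1, 4), 3), 2) = Pow(Rational(13, 4), 2) = Rational(169, 16))
Mul(Function('a')(Function('W')(-4), Function('Y')(0)), Function('I')(-145)) = Mul(Rational(169, 16), 139) = Rational(23491, 16)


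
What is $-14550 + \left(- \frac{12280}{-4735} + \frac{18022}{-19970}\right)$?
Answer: $- \frac{137565827507}{9455795} \approx -14548.0$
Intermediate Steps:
$-14550 + \left(- \frac{12280}{-4735} + \frac{18022}{-19970}\right) = -14550 + \left(\left(-12280\right) \left(- \frac{1}{4735}\right) + 18022 \left(- \frac{1}{19970}\right)\right) = -14550 + \left(\frac{2456}{947} - \frac{9011}{9985}\right) = -14550 + \frac{15989743}{9455795} = - \frac{137565827507}{9455795}$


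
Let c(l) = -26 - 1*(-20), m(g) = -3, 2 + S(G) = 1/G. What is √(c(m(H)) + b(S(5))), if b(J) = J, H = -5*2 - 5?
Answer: I*√195/5 ≈ 2.7928*I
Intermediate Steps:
S(G) = -2 + 1/G
H = -15 (H = -10 - 5 = -15)
c(l) = -6 (c(l) = -26 + 20 = -6)
√(c(m(H)) + b(S(5))) = √(-6 + (-2 + 1/5)) = √(-6 + (-2 + ⅕)) = √(-6 - 9/5) = √(-39/5) = I*√195/5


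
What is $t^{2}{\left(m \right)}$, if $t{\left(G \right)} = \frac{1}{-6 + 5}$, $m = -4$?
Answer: $1$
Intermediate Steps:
$t{\left(G \right)} = -1$ ($t{\left(G \right)} = \frac{1}{-1} = -1$)
$t^{2}{\left(m \right)} = \left(-1\right)^{2} = 1$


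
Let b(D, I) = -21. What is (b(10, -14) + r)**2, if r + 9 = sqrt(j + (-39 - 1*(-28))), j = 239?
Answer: 1128 - 120*sqrt(57) ≈ 222.02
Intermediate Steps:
r = -9 + 2*sqrt(57) (r = -9 + sqrt(239 + (-39 - 1*(-28))) = -9 + sqrt(239 + (-39 + 28)) = -9 + sqrt(239 - 11) = -9 + sqrt(228) = -9 + 2*sqrt(57) ≈ 6.0997)
(b(10, -14) + r)**2 = (-21 + (-9 + 2*sqrt(57)))**2 = (-30 + 2*sqrt(57))**2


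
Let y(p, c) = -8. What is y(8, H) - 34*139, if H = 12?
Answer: -4734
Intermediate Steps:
y(8, H) - 34*139 = -8 - 34*139 = -8 - 4726 = -4734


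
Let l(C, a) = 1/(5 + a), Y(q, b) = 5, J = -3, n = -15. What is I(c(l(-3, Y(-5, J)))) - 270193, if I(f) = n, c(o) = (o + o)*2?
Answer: -270208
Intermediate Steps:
c(o) = 4*o (c(o) = (2*o)*2 = 4*o)
I(f) = -15
I(c(l(-3, Y(-5, J)))) - 270193 = -15 - 270193 = -270208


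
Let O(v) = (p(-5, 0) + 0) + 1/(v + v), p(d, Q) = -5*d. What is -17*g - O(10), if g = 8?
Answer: -3221/20 ≈ -161.05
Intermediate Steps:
O(v) = 25 + 1/(2*v) (O(v) = (-5*(-5) + 0) + 1/(v + v) = (25 + 0) + 1/(2*v) = 25 + 1/(2*v))
-17*g - O(10) = -17*8 - (25 + (½)/10) = -136 - (25 + (½)*(⅒)) = -136 - (25 + 1/20) = -136 - 1*501/20 = -136 - 501/20 = -3221/20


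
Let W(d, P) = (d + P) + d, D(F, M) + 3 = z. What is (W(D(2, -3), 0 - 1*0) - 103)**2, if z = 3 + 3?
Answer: 9409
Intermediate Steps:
z = 6
D(F, M) = 3 (D(F, M) = -3 + 6 = 3)
W(d, P) = P + 2*d (W(d, P) = (P + d) + d = P + 2*d)
(W(D(2, -3), 0 - 1*0) - 103)**2 = (((0 - 1*0) + 2*3) - 103)**2 = (((0 + 0) + 6) - 103)**2 = ((0 + 6) - 103)**2 = (6 - 103)**2 = (-97)**2 = 9409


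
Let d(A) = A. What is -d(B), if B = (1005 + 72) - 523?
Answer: -554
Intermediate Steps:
B = 554 (B = 1077 - 523 = 554)
-d(B) = -1*554 = -554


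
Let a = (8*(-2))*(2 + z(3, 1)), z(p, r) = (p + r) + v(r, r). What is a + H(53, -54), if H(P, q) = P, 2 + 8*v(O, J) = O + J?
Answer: -43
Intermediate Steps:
v(O, J) = -¼ + J/8 + O/8 (v(O, J) = -¼ + (O + J)/8 = -¼ + (J + O)/8 = -¼ + (J/8 + O/8) = -¼ + J/8 + O/8)
z(p, r) = -¼ + p + 5*r/4 (z(p, r) = (p + r) + (-¼ + r/8 + r/8) = (p + r) + (-¼ + r/4) = -¼ + p + 5*r/4)
a = -96 (a = (8*(-2))*(2 + (-¼ + 3 + (5/4)*1)) = -16*(2 + (-¼ + 3 + 5/4)) = -16*(2 + 4) = -16*6 = -96)
a + H(53, -54) = -96 + 53 = -43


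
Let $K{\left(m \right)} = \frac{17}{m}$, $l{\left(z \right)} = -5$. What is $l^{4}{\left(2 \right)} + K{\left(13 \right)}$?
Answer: $\frac{8142}{13} \approx 626.31$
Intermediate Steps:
$l^{4}{\left(2 \right)} + K{\left(13 \right)} = \left(-5\right)^{4} + \frac{17}{13} = 625 + 17 \cdot \frac{1}{13} = 625 + \frac{17}{13} = \frac{8142}{13}$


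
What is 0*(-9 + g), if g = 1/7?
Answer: 0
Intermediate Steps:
g = ⅐ ≈ 0.14286
0*(-9 + g) = 0*(-9 + ⅐) = 0*(-62/7) = 0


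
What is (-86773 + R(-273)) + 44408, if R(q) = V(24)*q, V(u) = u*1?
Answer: -48917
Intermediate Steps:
V(u) = u
R(q) = 24*q
(-86773 + R(-273)) + 44408 = (-86773 + 24*(-273)) + 44408 = (-86773 - 6552) + 44408 = -93325 + 44408 = -48917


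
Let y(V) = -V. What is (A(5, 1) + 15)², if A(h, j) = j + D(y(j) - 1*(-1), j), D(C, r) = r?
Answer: 289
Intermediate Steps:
A(h, j) = 2*j (A(h, j) = j + j = 2*j)
(A(5, 1) + 15)² = (2*1 + 15)² = (2 + 15)² = 17² = 289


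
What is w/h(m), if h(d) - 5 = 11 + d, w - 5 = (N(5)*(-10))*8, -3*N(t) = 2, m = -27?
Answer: -175/33 ≈ -5.3030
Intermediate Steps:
N(t) = -⅔ (N(t) = -⅓*2 = -⅔)
w = 175/3 (w = 5 - ⅔*(-10)*8 = 5 + (20/3)*8 = 5 + 160/3 = 175/3 ≈ 58.333)
h(d) = 16 + d (h(d) = 5 + (11 + d) = 16 + d)
w/h(m) = 175/(3*(16 - 27)) = (175/3)/(-11) = (175/3)*(-1/11) = -175/33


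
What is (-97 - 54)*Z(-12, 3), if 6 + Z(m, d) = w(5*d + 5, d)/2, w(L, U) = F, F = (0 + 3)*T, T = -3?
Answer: 3171/2 ≈ 1585.5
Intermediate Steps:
F = -9 (F = (0 + 3)*(-3) = 3*(-3) = -9)
w(L, U) = -9
Z(m, d) = -21/2 (Z(m, d) = -6 - 9/2 = -21/2)
(-97 - 54)*Z(-12, 3) = (-97 - 54)*(-21/2) = -151*(-21/2) = 3171/2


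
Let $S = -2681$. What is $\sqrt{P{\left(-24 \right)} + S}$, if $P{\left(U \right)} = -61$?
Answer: $i \sqrt{2742} \approx 52.364 i$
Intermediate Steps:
$\sqrt{P{\left(-24 \right)} + S} = \sqrt{-61 - 2681} = \sqrt{-2742} = i \sqrt{2742}$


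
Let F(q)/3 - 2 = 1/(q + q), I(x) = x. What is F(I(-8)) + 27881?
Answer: 446189/16 ≈ 27887.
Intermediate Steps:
F(q) = 6 + 3/(2*q) (F(q) = 6 + 3/(q + q) = 6 + 3/((2*q)) = 6 + 3*(1/(2*q)) = 6 + 3/(2*q))
F(I(-8)) + 27881 = (6 + (3/2)/(-8)) + 27881 = (6 + (3/2)*(-1/8)) + 27881 = (6 - 3/16) + 27881 = 93/16 + 27881 = 446189/16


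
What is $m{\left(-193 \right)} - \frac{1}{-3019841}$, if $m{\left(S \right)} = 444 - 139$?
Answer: $\frac{921051506}{3019841} \approx 305.0$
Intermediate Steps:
$m{\left(S \right)} = 305$ ($m{\left(S \right)} = 444 - 139 = 305$)
$m{\left(-193 \right)} - \frac{1}{-3019841} = 305 - \frac{1}{-3019841} = 305 - - \frac{1}{3019841} = 305 + \frac{1}{3019841} = \frac{921051506}{3019841}$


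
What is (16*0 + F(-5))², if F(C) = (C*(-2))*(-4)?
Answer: 1600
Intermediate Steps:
F(C) = 8*C (F(C) = -2*C*(-4) = 8*C)
(16*0 + F(-5))² = (16*0 + 8*(-5))² = (0 - 40)² = (-40)² = 1600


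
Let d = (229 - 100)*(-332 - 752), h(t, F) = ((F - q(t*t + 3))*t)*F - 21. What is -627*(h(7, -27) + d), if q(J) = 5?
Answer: 83898243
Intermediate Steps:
h(t, F) = -21 + F*t*(-5 + F) (h(t, F) = ((F - 1*5)*t)*F - 21 = ((F - 5)*t)*F - 21 = ((-5 + F)*t)*F - 21 = (t*(-5 + F))*F - 21 = F*t*(-5 + F) - 21 = -21 + F*t*(-5 + F))
d = -139836 (d = 129*(-1084) = -139836)
-627*(h(7, -27) + d) = -627*((-21 + 7*(-27)² - 5*(-27)*7) - 139836) = -627*((-21 + 7*729 + 945) - 139836) = -627*((-21 + 5103 + 945) - 139836) = -627*(6027 - 139836) = -627*(-133809) = 83898243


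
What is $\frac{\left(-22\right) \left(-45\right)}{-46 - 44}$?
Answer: $-11$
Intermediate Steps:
$\frac{\left(-22\right) \left(-45\right)}{-46 - 44} = \frac{990}{-90} = 990 \left(- \frac{1}{90}\right) = -11$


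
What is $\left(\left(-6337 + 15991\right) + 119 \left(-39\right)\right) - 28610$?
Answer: $-23597$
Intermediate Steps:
$\left(\left(-6337 + 15991\right) + 119 \left(-39\right)\right) - 28610 = \left(9654 - 4641\right) - 28610 = 5013 - 28610 = -23597$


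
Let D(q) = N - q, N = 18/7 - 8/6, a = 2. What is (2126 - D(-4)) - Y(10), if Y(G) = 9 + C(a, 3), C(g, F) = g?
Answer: 44305/21 ≈ 2109.8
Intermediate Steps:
N = 26/21 (N = 18*(⅐) - 8*⅙ = 18/7 - 4/3 = 26/21 ≈ 1.2381)
Y(G) = 11 (Y(G) = 9 + 2 = 11)
D(q) = 26/21 - q
(2126 - D(-4)) - Y(10) = (2126 - (26/21 - 1*(-4))) - 1*11 = (2126 - (26/21 + 4)) - 11 = (2126 - 1*110/21) - 11 = (2126 - 110/21) - 11 = 44536/21 - 11 = 44305/21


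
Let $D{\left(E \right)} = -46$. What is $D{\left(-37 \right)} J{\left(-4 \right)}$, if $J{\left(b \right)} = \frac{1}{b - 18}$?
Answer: $\frac{23}{11} \approx 2.0909$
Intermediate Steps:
$J{\left(b \right)} = \frac{1}{-18 + b}$
$D{\left(-37 \right)} J{\left(-4 \right)} = - \frac{46}{-18 - 4} = - \frac{46}{-22} = \left(-46\right) \left(- \frac{1}{22}\right) = \frac{23}{11}$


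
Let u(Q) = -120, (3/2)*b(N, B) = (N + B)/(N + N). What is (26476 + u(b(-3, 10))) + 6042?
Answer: 32398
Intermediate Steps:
b(N, B) = (B + N)/(3*N) (b(N, B) = 2*((N + B)/(N + N))/3 = 2*((B + N)/((2*N)))/3 = 2*((B + N)*(1/(2*N)))/3 = 2*((B + N)/(2*N))/3 = (B + N)/(3*N))
(26476 + u(b(-3, 10))) + 6042 = (26476 - 120) + 6042 = 26356 + 6042 = 32398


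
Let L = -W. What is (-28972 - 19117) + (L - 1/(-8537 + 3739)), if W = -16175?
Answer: -153123371/4798 ≈ -31914.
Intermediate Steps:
L = 16175 (L = -1*(-16175) = 16175)
(-28972 - 19117) + (L - 1/(-8537 + 3739)) = (-28972 - 19117) + (16175 - 1/(-8537 + 3739)) = -48089 + (16175 - 1/(-4798)) = -48089 + (16175 - 1*(-1/4798)) = -48089 + (16175 + 1/4798) = -48089 + 77607651/4798 = -153123371/4798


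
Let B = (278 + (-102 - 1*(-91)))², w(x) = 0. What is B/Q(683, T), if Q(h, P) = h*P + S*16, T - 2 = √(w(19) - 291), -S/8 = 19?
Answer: -75994074/136884655 - 48690387*I*√291/136884655 ≈ -0.55517 - 6.0678*I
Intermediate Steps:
S = -152 (S = -8*19 = -152)
T = 2 + I*√291 (T = 2 + √(0 - 291) = 2 + √(-291) = 2 + I*√291 ≈ 2.0 + 17.059*I)
Q(h, P) = -2432 + P*h (Q(h, P) = h*P - 152*16 = P*h - 2432 = -2432 + P*h)
B = 71289 (B = (278 + (-102 + 91))² = (278 - 11)² = 267² = 71289)
B/Q(683, T) = 71289/(-2432 + (2 + I*√291)*683) = 71289/(-2432 + (1366 + 683*I*√291)) = 71289/(-1066 + 683*I*√291)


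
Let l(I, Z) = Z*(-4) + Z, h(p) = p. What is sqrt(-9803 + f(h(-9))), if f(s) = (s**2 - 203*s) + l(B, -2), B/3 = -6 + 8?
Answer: 7*I*sqrt(161) ≈ 88.82*I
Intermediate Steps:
B = 6 (B = 3*(-6 + 8) = 3*2 = 6)
l(I, Z) = -3*Z (l(I, Z) = -4*Z + Z = -3*Z)
f(s) = 6 + s**2 - 203*s (f(s) = (s**2 - 203*s) - 3*(-2) = (s**2 - 203*s) + 6 = 6 + s**2 - 203*s)
sqrt(-9803 + f(h(-9))) = sqrt(-9803 + (6 + (-9)**2 - 203*(-9))) = sqrt(-9803 + (6 + 81 + 1827)) = sqrt(-9803 + 1914) = sqrt(-7889) = 7*I*sqrt(161)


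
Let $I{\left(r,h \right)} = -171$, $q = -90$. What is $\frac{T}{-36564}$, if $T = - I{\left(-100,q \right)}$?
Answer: $- \frac{57}{12188} \approx -0.0046767$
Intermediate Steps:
$T = 171$ ($T = \left(-1\right) \left(-171\right) = 171$)
$\frac{T}{-36564} = \frac{171}{-36564} = 171 \left(- \frac{1}{36564}\right) = - \frac{57}{12188}$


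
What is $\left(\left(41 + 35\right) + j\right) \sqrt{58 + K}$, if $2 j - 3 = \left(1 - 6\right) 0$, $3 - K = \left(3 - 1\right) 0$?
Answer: $\frac{155 \sqrt{61}}{2} \approx 605.29$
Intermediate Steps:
$K = 3$ ($K = 3 - \left(3 - 1\right) 0 = 3 - 2 \cdot 0 = 3 - 0 = 3 + 0 = 3$)
$j = \frac{3}{2}$ ($j = \frac{3}{2} + \frac{\left(1 - 6\right) 0}{2} = \frac{3}{2} + \frac{\left(-5\right) 0}{2} = \frac{3}{2} + \frac{1}{2} \cdot 0 = \frac{3}{2} + 0 = \frac{3}{2} \approx 1.5$)
$\left(\left(41 + 35\right) + j\right) \sqrt{58 + K} = \left(\left(41 + 35\right) + \frac{3}{2}\right) \sqrt{58 + 3} = \left(76 + \frac{3}{2}\right) \sqrt{61} = \frac{155 \sqrt{61}}{2}$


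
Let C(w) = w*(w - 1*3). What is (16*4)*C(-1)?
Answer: 256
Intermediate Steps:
C(w) = w*(-3 + w) (C(w) = w*(w - 3) = w*(-3 + w))
(16*4)*C(-1) = (16*4)*(-(-3 - 1)) = 64*(-1*(-4)) = 64*4 = 256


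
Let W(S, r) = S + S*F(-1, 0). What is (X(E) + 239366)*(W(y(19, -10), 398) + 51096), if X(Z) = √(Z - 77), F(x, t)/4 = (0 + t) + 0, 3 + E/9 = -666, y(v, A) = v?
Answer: 12235193090 + 51115*I*√6098 ≈ 1.2235e+10 + 3.9916e+6*I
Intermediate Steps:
E = -6021 (E = -27 + 9*(-666) = -27 - 5994 = -6021)
F(x, t) = 4*t (F(x, t) = 4*((0 + t) + 0) = 4*(t + 0) = 4*t)
X(Z) = √(-77 + Z)
W(S, r) = S (W(S, r) = S + S*(4*0) = S + S*0 = S + 0 = S)
(X(E) + 239366)*(W(y(19, -10), 398) + 51096) = (√(-77 - 6021) + 239366)*(19 + 51096) = (√(-6098) + 239366)*51115 = (I*√6098 + 239366)*51115 = (239366 + I*√6098)*51115 = 12235193090 + 51115*I*√6098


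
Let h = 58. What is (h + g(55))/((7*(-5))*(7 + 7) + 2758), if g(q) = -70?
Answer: -1/189 ≈ -0.0052910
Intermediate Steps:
(h + g(55))/((7*(-5))*(7 + 7) + 2758) = (58 - 70)/((7*(-5))*(7 + 7) + 2758) = -12/(-35*14 + 2758) = -12/(-490 + 2758) = -12/2268 = -12*1/2268 = -1/189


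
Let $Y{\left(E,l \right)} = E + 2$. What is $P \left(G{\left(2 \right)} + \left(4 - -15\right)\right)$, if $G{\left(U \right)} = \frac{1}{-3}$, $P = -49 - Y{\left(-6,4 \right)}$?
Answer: $-840$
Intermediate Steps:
$Y{\left(E,l \right)} = 2 + E$
$P = -45$ ($P = -49 - \left(2 - 6\right) = -49 - -4 = -49 + 4 = -45$)
$G{\left(U \right)} = - \frac{1}{3}$
$P \left(G{\left(2 \right)} + \left(4 - -15\right)\right) = - 45 \left(- \frac{1}{3} + \left(4 - -15\right)\right) = - 45 \left(- \frac{1}{3} + \left(4 + 15\right)\right) = - 45 \left(- \frac{1}{3} + 19\right) = \left(-45\right) \frac{56}{3} = -840$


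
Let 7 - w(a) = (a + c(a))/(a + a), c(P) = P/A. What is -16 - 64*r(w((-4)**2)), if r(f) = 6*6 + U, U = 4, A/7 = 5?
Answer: -2576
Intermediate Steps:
A = 35 (A = 7*5 = 35)
c(P) = P/35
w(a) = 227/35 (w(a) = 7 - (a + a/35)/(a + a) = 7 - 36*a/35/(2*a) = 7 - 36*a/35*1/(2*a) = 7 - 1*18/35 = 7 - 18/35 = 227/35)
r(f) = 40 (r(f) = 6*6 + 4 = 36 + 4 = 40)
-16 - 64*r(w((-4)**2)) = -16 - 64*40 = -16 - 2560 = -2576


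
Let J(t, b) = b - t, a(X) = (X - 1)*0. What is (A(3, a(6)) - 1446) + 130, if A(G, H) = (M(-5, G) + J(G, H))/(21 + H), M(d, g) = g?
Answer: -1316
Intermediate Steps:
a(X) = 0 (a(X) = (-1 + X)*0 = 0)
A(G, H) = H/(21 + H) (A(G, H) = (G + (H - G))/(21 + H) = H/(21 + H))
(A(3, a(6)) - 1446) + 130 = (0/(21 + 0) - 1446) + 130 = (0/21 - 1446) + 130 = (0*(1/21) - 1446) + 130 = (0 - 1446) + 130 = -1446 + 130 = -1316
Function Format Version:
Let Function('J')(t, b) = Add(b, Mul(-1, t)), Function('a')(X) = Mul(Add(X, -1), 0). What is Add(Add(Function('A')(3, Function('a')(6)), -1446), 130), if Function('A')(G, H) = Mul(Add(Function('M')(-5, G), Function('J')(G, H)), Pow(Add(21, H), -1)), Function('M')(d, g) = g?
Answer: -1316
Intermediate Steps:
Function('a')(X) = 0 (Function('a')(X) = Mul(Add(-1, X), 0) = 0)
Function('A')(G, H) = Mul(H, Pow(Add(21, H), -1)) (Function('A')(G, H) = Mul(Add(G, Add(H, Mul(-1, G))), Pow(Add(21, H), -1)) = Mul(H, Pow(Add(21, H), -1)))
Add(Add(Function('A')(3, Function('a')(6)), -1446), 130) = Add(Add(Mul(0, Pow(Add(21, 0), -1)), -1446), 130) = Add(Add(Mul(0, Pow(21, -1)), -1446), 130) = Add(Add(Mul(0, Rational(1, 21)), -1446), 130) = Add(Add(0, -1446), 130) = Add(-1446, 130) = -1316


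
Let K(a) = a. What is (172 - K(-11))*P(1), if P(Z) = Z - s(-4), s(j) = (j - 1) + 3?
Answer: 549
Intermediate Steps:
s(j) = 2 + j (s(j) = (-1 + j) + 3 = 2 + j)
P(Z) = 2 + Z (P(Z) = Z - (2 - 4) = Z - 1*(-2) = Z + 2 = 2 + Z)
(172 - K(-11))*P(1) = (172 - 1*(-11))*(2 + 1) = (172 + 11)*3 = 183*3 = 549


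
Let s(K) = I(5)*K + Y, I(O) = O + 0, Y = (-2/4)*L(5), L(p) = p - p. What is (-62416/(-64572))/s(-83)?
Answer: -188/80715 ≈ -0.0023292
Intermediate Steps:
L(p) = 0
Y = 0 (Y = -2/4*0 = -2*¼*0 = -½*0 = 0)
I(O) = O
s(K) = 5*K (s(K) = 5*K + 0 = 5*K)
(-62416/(-64572))/s(-83) = (-62416/(-64572))/((5*(-83))) = -62416*(-1/64572)/(-415) = (15604/16143)*(-1/415) = -188/80715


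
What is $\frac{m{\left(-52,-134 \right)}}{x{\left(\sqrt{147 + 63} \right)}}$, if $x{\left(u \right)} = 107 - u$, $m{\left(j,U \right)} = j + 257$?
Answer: $\frac{21935}{11239} + \frac{205 \sqrt{210}}{11239} \approx 2.216$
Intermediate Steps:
$m{\left(j,U \right)} = 257 + j$
$\frac{m{\left(-52,-134 \right)}}{x{\left(\sqrt{147 + 63} \right)}} = \frac{257 - 52}{107 - \sqrt{147 + 63}} = \frac{205}{107 - \sqrt{210}}$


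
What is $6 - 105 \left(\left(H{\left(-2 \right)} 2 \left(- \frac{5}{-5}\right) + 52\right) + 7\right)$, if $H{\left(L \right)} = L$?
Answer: $-5769$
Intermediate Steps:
$6 - 105 \left(\left(H{\left(-2 \right)} 2 \left(- \frac{5}{-5}\right) + 52\right) + 7\right) = 6 - 105 \left(\left(\left(-2\right) 2 \left(- \frac{5}{-5}\right) + 52\right) + 7\right) = 6 - 105 \left(\left(- 4 \left(\left(-5\right) \left(- \frac{1}{5}\right)\right) + 52\right) + 7\right) = 6 - 105 \left(\left(\left(-4\right) 1 + 52\right) + 7\right) = 6 - 105 \left(\left(-4 + 52\right) + 7\right) = 6 - 105 \left(48 + 7\right) = 6 - 5775 = -5769$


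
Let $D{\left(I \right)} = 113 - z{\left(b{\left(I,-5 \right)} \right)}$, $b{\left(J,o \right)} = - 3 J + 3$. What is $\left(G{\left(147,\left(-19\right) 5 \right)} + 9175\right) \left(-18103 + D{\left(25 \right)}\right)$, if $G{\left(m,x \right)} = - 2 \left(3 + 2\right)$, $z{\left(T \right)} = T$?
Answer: $-164218470$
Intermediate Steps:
$b{\left(J,o \right)} = 3 - 3 J$
$D{\left(I \right)} = 110 + 3 I$ ($D{\left(I \right)} = 113 - \left(3 - 3 I\right) = 113 + \left(-3 + 3 I\right) = 110 + 3 I$)
$G{\left(m,x \right)} = -10$ ($G{\left(m,x \right)} = \left(-2\right) 5 = -10$)
$\left(G{\left(147,\left(-19\right) 5 \right)} + 9175\right) \left(-18103 + D{\left(25 \right)}\right) = \left(-10 + 9175\right) \left(-18103 + \left(110 + 3 \cdot 25\right)\right) = 9165 \left(-18103 + \left(110 + 75\right)\right) = 9165 \left(-18103 + 185\right) = 9165 \left(-17918\right) = -164218470$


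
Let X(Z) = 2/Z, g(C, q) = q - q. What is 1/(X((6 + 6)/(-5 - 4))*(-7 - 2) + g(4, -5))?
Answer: 2/27 ≈ 0.074074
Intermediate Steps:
g(C, q) = 0
1/(X((6 + 6)/(-5 - 4))*(-7 - 2) + g(4, -5)) = 1/((2/(((6 + 6)/(-5 - 4))))*(-7 - 2) + 0) = 1/((2/((12/(-9))))*(-9) + 0) = 1/((2/((12*(-⅑))))*(-9) + 0) = 1/((2/(-4/3))*(-9) + 0) = 1/((2*(-¾))*(-9) + 0) = 1/(-3/2*(-9) + 0) = 1/(27/2 + 0) = 1/(27/2) = 2/27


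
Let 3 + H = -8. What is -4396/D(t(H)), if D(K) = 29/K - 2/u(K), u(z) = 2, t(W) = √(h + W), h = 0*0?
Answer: 12089/213 - 31871*I*√11/213 ≈ 56.756 - 496.26*I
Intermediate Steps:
h = 0
H = -11 (H = -3 - 8 = -11)
t(W) = √W (t(W) = √(0 + W) = √W)
D(K) = -1 + 29/K (D(K) = 29/K - 2/2 = 29/K - 2*½ = 29/K - 1 = -1 + 29/K)
-4396/D(t(H)) = -4396*I*√11/(29 - √(-11)) = -4396*I*√11/(29 - I*√11)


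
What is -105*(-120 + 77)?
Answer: 4515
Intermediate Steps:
-105*(-120 + 77) = -105*(-43) = 4515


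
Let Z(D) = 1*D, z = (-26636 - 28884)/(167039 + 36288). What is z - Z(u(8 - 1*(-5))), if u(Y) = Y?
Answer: -2698771/203327 ≈ -13.273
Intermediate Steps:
z = -55520/203327 ≈ -0.27306
Z(D) = D
z - Z(u(8 - 1*(-5))) = -55520/203327 - (8 - 1*(-5)) = -55520/203327 - (8 + 5) = -55520/203327 - 1*13 = -55520/203327 - 13 = -2698771/203327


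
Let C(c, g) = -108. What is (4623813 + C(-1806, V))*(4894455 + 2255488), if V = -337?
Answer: 33059227198815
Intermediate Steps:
(4623813 + C(-1806, V))*(4894455 + 2255488) = (4623813 - 108)*(4894455 + 2255488) = 4623705*7149943 = 33059227198815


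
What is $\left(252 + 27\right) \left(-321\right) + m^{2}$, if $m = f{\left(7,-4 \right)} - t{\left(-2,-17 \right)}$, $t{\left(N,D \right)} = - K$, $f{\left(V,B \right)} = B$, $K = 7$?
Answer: $-89550$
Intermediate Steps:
$t{\left(N,D \right)} = -7$ ($t{\left(N,D \right)} = \left(-1\right) 7 = -7$)
$m = 3$ ($m = -4 - -7 = -4 + 7 = 3$)
$\left(252 + 27\right) \left(-321\right) + m^{2} = \left(252 + 27\right) \left(-321\right) + 3^{2} = 279 \left(-321\right) + 9 = -89559 + 9 = -89550$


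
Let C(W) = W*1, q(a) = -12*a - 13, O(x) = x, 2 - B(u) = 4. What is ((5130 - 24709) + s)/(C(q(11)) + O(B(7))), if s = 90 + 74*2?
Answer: 921/7 ≈ 131.57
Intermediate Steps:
B(u) = -2 (B(u) = 2 - 1*4 = 2 - 4 = -2)
s = 238 (s = 90 + 148 = 238)
q(a) = -13 - 12*a
C(W) = W
((5130 - 24709) + s)/(C(q(11)) + O(B(7))) = ((5130 - 24709) + 238)/((-13 - 12*11) - 2) = (-19579 + 238)/((-13 - 132) - 2) = -19341/(-145 - 2) = -19341/(-147) = -19341*(-1/147) = 921/7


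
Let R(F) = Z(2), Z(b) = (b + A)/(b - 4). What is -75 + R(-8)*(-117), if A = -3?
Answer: -267/2 ≈ -133.50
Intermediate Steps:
Z(b) = (-3 + b)/(-4 + b) (Z(b) = (b - 3)/(b - 4) = (-3 + b)/(-4 + b))
R(F) = 1/2 (R(F) = (-3 + 2)/(-4 + 2) = -1/(-2) = -1/2*(-1) = 1/2)
-75 + R(-8)*(-117) = -75 + (1/2)*(-117) = -75 - 117/2 = -267/2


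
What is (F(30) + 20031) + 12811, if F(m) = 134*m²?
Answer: 153442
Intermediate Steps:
(F(30) + 20031) + 12811 = (134*30² + 20031) + 12811 = (134*900 + 20031) + 12811 = (120600 + 20031) + 12811 = 140631 + 12811 = 153442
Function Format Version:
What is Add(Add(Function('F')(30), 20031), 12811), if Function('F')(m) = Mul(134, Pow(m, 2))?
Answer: 153442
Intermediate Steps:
Add(Add(Function('F')(30), 20031), 12811) = Add(Add(Mul(134, Pow(30, 2)), 20031), 12811) = Add(Add(Mul(134, 900), 20031), 12811) = Add(Add(120600, 20031), 12811) = Add(140631, 12811) = 153442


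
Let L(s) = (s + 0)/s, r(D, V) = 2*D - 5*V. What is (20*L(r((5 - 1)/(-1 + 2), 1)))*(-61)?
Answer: -1220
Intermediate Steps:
r(D, V) = -5*V + 2*D
L(s) = 1 (L(s) = s/s = 1)
(20*L(r((5 - 1)/(-1 + 2), 1)))*(-61) = (20*1)*(-61) = 20*(-61) = -1220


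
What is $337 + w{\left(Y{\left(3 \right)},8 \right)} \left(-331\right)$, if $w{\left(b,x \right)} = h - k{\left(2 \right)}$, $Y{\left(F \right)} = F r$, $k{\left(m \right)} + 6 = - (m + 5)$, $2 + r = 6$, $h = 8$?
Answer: $-6614$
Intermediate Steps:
$r = 4$ ($r = -2 + 6 = 4$)
$k{\left(m \right)} = -11 - m$ ($k{\left(m \right)} = -6 - \left(m + 5\right) = -6 - \left(5 + m\right) = -11 - m$)
$Y{\left(F \right)} = 4 F$ ($Y{\left(F \right)} = F 4 = 4 F$)
$w{\left(b,x \right)} = 21$ ($w{\left(b,x \right)} = 8 - \left(-11 - 2\right) = 8 - -13 = 8 + 13 = 21$)
$337 + w{\left(Y{\left(3 \right)},8 \right)} \left(-331\right) = 337 + 21 \left(-331\right) = 337 - 6951 = -6614$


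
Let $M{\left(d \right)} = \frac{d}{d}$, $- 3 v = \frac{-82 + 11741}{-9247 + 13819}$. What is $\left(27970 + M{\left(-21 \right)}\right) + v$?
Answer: $\frac{383638577}{13716} \approx 27970.0$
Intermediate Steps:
$v = - \frac{11659}{13716}$ ($v = - \frac{\left(-82 + 11741\right) \frac{1}{-9247 + 13819}}{3} = - \frac{11659 \cdot \frac{1}{4572}}{3} = \left(- \frac{1}{3}\right) \frac{11659}{4572} = - \frac{11659}{13716} \approx -0.85003$)
$M{\left(d \right)} = 1$
$\left(27970 + M{\left(-21 \right)}\right) + v = \left(27970 + 1\right) - \frac{11659}{13716} = 27971 - \frac{11659}{13716} = \frac{383638577}{13716}$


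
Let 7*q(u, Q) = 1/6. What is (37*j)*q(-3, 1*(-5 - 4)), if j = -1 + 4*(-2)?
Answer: -111/14 ≈ -7.9286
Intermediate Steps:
j = -9 (j = -1 - 8 = -9)
q(u, Q) = 1/42 (q(u, Q) = (⅐)/6 = (⅐)*(⅙) = 1/42)
(37*j)*q(-3, 1*(-5 - 4)) = (37*(-9))*(1/42) = -333*1/42 = -111/14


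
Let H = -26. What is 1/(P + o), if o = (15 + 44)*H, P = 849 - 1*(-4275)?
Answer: 1/3590 ≈ 0.00027855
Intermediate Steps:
P = 5124 (P = 849 + 4275 = 5124)
o = -1534 (o = (15 + 44)*(-26) = 59*(-26) = -1534)
1/(P + o) = 1/(5124 - 1534) = 1/3590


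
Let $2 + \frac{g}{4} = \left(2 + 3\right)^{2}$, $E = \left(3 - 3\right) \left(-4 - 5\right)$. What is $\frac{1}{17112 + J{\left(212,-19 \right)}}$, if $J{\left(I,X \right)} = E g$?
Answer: $\frac{1}{17112} \approx 5.8439 \cdot 10^{-5}$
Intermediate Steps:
$E = 0$ ($E = 0 \left(-9\right) = 0$)
$g = 92$ ($g = -8 + 4 \left(2 + 3\right)^{2} = -8 + 4 \cdot 5^{2} = -8 + 4 \cdot 25 = -8 + 100 = 92$)
$J{\left(I,X \right)} = 0$ ($J{\left(I,X \right)} = 0 \cdot 92 = 0$)
$\frac{1}{17112 + J{\left(212,-19 \right)}} = \frac{1}{17112 + 0} = \frac{1}{17112}$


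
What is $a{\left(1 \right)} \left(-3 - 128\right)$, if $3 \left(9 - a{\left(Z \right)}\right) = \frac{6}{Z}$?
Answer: $-917$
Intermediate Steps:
$a{\left(Z \right)} = 9 - \frac{2}{Z}$ ($a{\left(Z \right)} = 9 - \frac{6 \frac{1}{Z}}{3} = 9 - \frac{2}{Z}$)
$a{\left(1 \right)} \left(-3 - 128\right) = \left(9 - \frac{2}{1}\right) \left(-3 - 128\right) = \left(9 - 2\right) \left(-131\right) = 7 \left(-131\right) = -917$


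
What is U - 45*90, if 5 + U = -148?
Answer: -4203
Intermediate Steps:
U = -153 (U = -5 - 148 = -153)
U - 45*90 = -153 - 45*90 = -153 - 4050 = -4203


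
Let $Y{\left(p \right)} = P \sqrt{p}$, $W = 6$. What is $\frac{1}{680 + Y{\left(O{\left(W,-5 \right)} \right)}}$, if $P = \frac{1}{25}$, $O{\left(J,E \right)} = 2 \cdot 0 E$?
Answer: $\frac{1}{680} \approx 0.0014706$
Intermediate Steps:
$O{\left(J,E \right)} = 0$ ($O{\left(J,E \right)} = 0 E = 0$)
$P = \frac{1}{25} \approx 0.04$
$Y{\left(p \right)} = \frac{\sqrt{p}}{25}$
$\frac{1}{680 + Y{\left(O{\left(W,-5 \right)} \right)}} = \frac{1}{680 + \frac{\sqrt{0}}{25}} = \frac{1}{680 + \frac{1}{25} \cdot 0} = \frac{1}{680 + 0} = \frac{1}{680}$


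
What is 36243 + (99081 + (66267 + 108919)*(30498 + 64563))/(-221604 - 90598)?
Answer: -5338318341/312202 ≈ -17099.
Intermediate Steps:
36243 + (99081 + (66267 + 108919)*(30498 + 64563))/(-221604 - 90598) = 36243 + (99081 + 175186*95061)/(-312202) = 36243 + (99081 + 16653356346)*(-1/312202) = 36243 + 16653455427*(-1/312202) = 36243 - 16653455427/312202 = -5338318341/312202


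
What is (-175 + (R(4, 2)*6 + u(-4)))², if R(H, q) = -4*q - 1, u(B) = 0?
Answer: 52441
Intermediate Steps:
R(H, q) = -1 - 4*q
(-175 + (R(4, 2)*6 + u(-4)))² = (-175 + ((-1 - 4*2)*6 + 0))² = (-175 + ((-1 - 8)*6 + 0))² = (-175 + (-9*6 + 0))² = (-175 + (-54 + 0))² = (-175 - 54)² = (-229)² = 52441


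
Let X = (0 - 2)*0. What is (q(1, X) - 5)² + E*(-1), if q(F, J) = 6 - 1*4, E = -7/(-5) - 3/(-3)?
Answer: 33/5 ≈ 6.6000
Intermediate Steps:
X = 0 (X = -2*0 = 0)
E = 12/5 (E = -7*(-⅕) - 3*(-⅓) = 7/5 + 1 = 12/5 ≈ 2.4000)
q(F, J) = 2 (q(F, J) = 6 - 4 = 2)
(q(1, X) - 5)² + E*(-1) = (2 - 5)² + (12/5)*(-1) = (-3)² - 12/5 = 9 - 12/5 = 33/5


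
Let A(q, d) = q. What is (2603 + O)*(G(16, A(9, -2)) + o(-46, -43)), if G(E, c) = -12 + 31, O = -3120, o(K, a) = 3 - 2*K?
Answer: -58938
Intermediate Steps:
G(E, c) = 19
(2603 + O)*(G(16, A(9, -2)) + o(-46, -43)) = (2603 - 3120)*(19 + (3 - 2*(-46))) = -517*(19 + (3 + 92)) = -517*(19 + 95) = -517*114 = -58938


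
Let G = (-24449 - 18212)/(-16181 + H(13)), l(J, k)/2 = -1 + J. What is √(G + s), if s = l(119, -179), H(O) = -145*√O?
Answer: √(3861377 + 34220*√13)/√(16181 + 145*√13) ≈ 15.445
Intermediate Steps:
l(J, k) = -2 + 2*J (l(J, k) = 2*(-1 + J) = -2 + 2*J)
s = 236 (s = -2 + 2*119 = -2 + 238 = 236)
G = -42661/(-16181 - 145*√13) (G = (-24449 - 18212)/(-16181 - 145*√13) = -42661/(-16181 - 145*√13) ≈ 2.5540)
√(G + s) = √((690297641/261551436 - 6185845*√13/261551436) + 236) = √(62416436537/261551436 - 6185845*√13/261551436)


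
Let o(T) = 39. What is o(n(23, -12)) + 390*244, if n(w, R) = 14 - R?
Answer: 95199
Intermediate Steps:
o(n(23, -12)) + 390*244 = 39 + 390*244 = 39 + 95160 = 95199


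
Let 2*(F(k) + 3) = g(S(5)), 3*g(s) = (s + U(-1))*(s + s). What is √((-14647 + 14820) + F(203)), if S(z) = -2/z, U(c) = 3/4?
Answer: √152958/30 ≈ 13.037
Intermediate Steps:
U(c) = ¾ (U(c) = 3*(¼) = ¾)
g(s) = 2*s*(¾ + s)/3 (g(s) = ((s + ¾)*(s + s))/3 = ((¾ + s)*(2*s))/3 = (2*s*(¾ + s))/3 = 2*s*(¾ + s)/3)
F(k) = -457/150 (F(k) = -3 + ((-2/5)*(3 + 4*(-2/5))/6)/2 = -3 + ((-2*⅕)*(3 + 4*(-2*⅕))/6)/2 = -3 + ((⅙)*(-⅖)*(3 + 4*(-⅖)))/2 = -3 + ((⅙)*(-⅖)*(3 - 8/5))/2 = -3 + ((⅙)*(-⅖)*(7/5))/2 = -3 + (½)*(-7/75) = -3 - 7/150 = -457/150)
√((-14647 + 14820) + F(203)) = √((-14647 + 14820) - 457/150) = √(173 - 457/150) = √(25493/150) = √152958/30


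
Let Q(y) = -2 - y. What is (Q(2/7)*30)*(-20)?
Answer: 9600/7 ≈ 1371.4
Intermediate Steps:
(Q(2/7)*30)*(-20) = ((-2 - 2/7)*30)*(-20) = -16/7*30*(-20) = -480/7*(-20) = 9600/7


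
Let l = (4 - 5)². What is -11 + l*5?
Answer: -6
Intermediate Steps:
l = 1 (l = (-1)² = 1)
-11 + l*5 = -11 + 1*5 = -11 + 5 = -6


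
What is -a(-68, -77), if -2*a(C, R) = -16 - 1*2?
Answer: -9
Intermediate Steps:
a(C, R) = 9 (a(C, R) = -(-16 - 1*2)/2 = -(-16 - 2)/2 = -1/2*(-18) = 9)
-a(-68, -77) = -1*9 = -9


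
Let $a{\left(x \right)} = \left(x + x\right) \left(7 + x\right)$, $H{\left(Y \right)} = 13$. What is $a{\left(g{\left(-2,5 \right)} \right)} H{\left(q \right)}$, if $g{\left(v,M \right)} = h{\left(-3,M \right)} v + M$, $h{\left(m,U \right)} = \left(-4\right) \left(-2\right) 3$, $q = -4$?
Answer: $40248$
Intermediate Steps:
$h{\left(m,U \right)} = 24$ ($h{\left(m,U \right)} = 8 \cdot 3 = 24$)
$g{\left(v,M \right)} = M + 24 v$ ($g{\left(v,M \right)} = 24 v + M = M + 24 v$)
$a{\left(x \right)} = 2 x \left(7 + x\right)$
$a{\left(g{\left(-2,5 \right)} \right)} H{\left(q \right)} = 2 \left(5 + 24 \left(-2\right)\right) \left(7 + \left(5 + 24 \left(-2\right)\right)\right) 13 = 2 \left(5 - 48\right) \left(7 + \left(5 - 48\right)\right) 13 = 2 \left(-43\right) \left(7 - 43\right) 13 = 2 \left(-43\right) \left(-36\right) 13 = 3096 \cdot 13 = 40248$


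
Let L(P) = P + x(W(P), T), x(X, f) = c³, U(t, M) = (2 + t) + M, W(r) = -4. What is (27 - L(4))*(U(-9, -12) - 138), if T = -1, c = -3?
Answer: -7850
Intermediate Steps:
U(t, M) = 2 + M + t
x(X, f) = -27 (x(X, f) = (-3)³ = -27)
L(P) = -27 + P (L(P) = P - 27 = -27 + P)
(27 - L(4))*(U(-9, -12) - 138) = (27 - (-27 + 4))*((2 - 12 - 9) - 138) = (27 - 1*(-23))*(-19 - 138) = (27 + 23)*(-157) = 50*(-157) = -7850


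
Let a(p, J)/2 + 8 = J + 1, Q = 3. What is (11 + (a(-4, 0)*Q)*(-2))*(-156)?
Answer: -14820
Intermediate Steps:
a(p, J) = -14 + 2*J (a(p, J) = -16 + 2*(J + 1) = -16 + 2*(1 + J) = -16 + (2 + 2*J) = -14 + 2*J)
(11 + (a(-4, 0)*Q)*(-2))*(-156) = (11 + ((-14 + 2*0)*3)*(-2))*(-156) = (11 + ((-14 + 0)*3)*(-2))*(-156) = (11 - 14*3*(-2))*(-156) = (11 - 42*(-2))*(-156) = (11 + 84)*(-156) = 95*(-156) = -14820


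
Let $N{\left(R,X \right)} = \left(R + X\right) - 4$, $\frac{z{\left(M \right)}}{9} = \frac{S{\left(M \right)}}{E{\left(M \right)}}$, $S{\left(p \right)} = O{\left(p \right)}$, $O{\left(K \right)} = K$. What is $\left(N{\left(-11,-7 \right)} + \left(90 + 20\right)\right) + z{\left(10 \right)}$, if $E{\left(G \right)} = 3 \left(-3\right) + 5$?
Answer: $\frac{131}{2} \approx 65.5$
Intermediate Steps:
$S{\left(p \right)} = p$
$E{\left(G \right)} = -4$ ($E{\left(G \right)} = -9 + 5 = -4$)
$z{\left(M \right)} = - \frac{9 M}{4}$ ($z{\left(M \right)} = 9 \frac{M}{-4} = 9 M \left(- \frac{1}{4}\right) = 9 \left(- \frac{M}{4}\right) = - \frac{9 M}{4}$)
$N{\left(R,X \right)} = -4 + R + X$
$\left(N{\left(-11,-7 \right)} + \left(90 + 20\right)\right) + z{\left(10 \right)} = \left(\left(-4 - 11 - 7\right) + \left(90 + 20\right)\right) - \frac{45}{2} = \left(-22 + 110\right) - \frac{45}{2} = 88 - \frac{45}{2} = \frac{131}{2}$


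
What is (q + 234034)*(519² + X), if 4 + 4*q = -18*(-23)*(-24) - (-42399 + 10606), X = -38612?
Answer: 221055003761/4 ≈ 5.5264e+10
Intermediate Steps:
q = 21853/4 (q = -1 + (-18*(-23)*(-24) - (-42399 + 10606))/4 = -1 + (414*(-24) - 1*(-31793))/4 = -1 + (-9936 + 31793)/4 = -1 + (¼)*21857 = -1 + 21857/4 = 21853/4 ≈ 5463.3)
(q + 234034)*(519² + X) = (21853/4 + 234034)*(519² - 38612) = 957989*(269361 - 38612)/4 = (957989/4)*230749 = 221055003761/4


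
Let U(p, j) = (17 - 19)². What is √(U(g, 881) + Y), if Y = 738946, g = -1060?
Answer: 5*√29558 ≈ 859.62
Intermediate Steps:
U(p, j) = 4 (U(p, j) = (-2)² = 4)
√(U(g, 881) + Y) = √(4 + 738946) = √738950 = 5*√29558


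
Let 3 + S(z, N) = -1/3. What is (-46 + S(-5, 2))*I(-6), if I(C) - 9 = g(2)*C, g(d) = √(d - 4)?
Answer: -444 + 296*I*√2 ≈ -444.0 + 418.61*I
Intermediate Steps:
S(z, N) = -10/3 (S(z, N) = -3 - 1/3 = -3 - 1*⅓ = -3 - ⅓ = -10/3)
g(d) = √(-4 + d)
I(C) = 9 + I*C*√2 (I(C) = 9 + √(-4 + 2)*C = 9 + √(-2)*C = 9 + (I*√2)*C = 9 + I*C*√2)
(-46 + S(-5, 2))*I(-6) = (-46 - 10/3)*(9 + I*(-6)*√2) = -148*(9 - 6*I*√2)/3 = -444 + 296*I*√2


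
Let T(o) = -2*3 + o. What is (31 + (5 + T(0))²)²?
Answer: 1024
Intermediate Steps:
T(o) = -6 + o
(31 + (5 + T(0))²)² = (31 + (5 + (-6 + 0))²)² = (31 + (5 - 6)²)² = (31 + (-1)²)² = (31 + 1)² = 32² = 1024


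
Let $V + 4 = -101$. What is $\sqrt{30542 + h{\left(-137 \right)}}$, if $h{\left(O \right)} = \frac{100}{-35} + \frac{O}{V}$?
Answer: $\frac{\sqrt{336708435}}{105} \approx 174.76$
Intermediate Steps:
$V = -105$ ($V = -4 - 101 = -105$)
$h{\left(O \right)} = - \frac{20}{7} - \frac{O}{105}$ ($h{\left(O \right)} = \frac{100}{-35} + \frac{O}{-105} = 100 \left(- \frac{1}{35}\right) + O \left(- \frac{1}{105}\right) = - \frac{20}{7} - \frac{O}{105}$)
$\sqrt{30542 + h{\left(-137 \right)}} = \sqrt{30542 - \frac{163}{105}} = \sqrt{\frac{3206747}{105}} = \frac{\sqrt{336708435}}{105}$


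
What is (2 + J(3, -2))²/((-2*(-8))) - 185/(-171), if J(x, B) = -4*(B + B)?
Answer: 14591/684 ≈ 21.332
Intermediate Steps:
J(x, B) = -8*B
(2 + J(3, -2))²/((-2*(-8))) - 185/(-171) = (2 - 8*(-2))²/((-2*(-8))) - 185/(-171) = (2 + 16)²/16 - 185*(-1/171) = 18²*(1/16) + 185/171 = 324*(1/16) + 185/171 = 81/4 + 185/171 = 14591/684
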